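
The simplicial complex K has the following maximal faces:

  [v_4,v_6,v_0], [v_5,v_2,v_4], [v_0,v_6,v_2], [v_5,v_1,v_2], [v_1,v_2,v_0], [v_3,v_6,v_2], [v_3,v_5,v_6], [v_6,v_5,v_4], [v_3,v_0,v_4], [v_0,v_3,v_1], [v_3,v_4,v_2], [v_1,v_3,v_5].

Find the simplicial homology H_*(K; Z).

Take the total order v_0 < v_1 < v_2 < v_3 < v_4 < v_5 < v_6 on the vertex set. Then K (dimension 2) consists of the simplices:

  0-simplices (7): [v_0], [v_1], [v_2], [v_3], [v_4], [v_5], [v_6]
  1-simplices (18): (18 of them)
  2-simplices (12): (12 of them)

so the chain groups are C_0 ≅ Z^7, C_1 ≅ Z^18, C_2 ≅ Z^12.

The boundary map ∂_1: C_1 → C_0 sends each edge [p,q] (with p < q) to q − p.
The resulting 7×18 matrix has rank 6, and its Smith normal form has invariant factors (1,1,1,1,1,1).

Boundary ∂_2: C_2 → C_1 maps a triangle to the signed sum of its edges. For instance
  ∂[v_2,v_4,v_5] = [v_4,v_5] − [v_2,v_5] + [v_2,v_4],
  ∂[v_0,v_4,v_6] = [v_4,v_6] − [v_0,v_6] + [v_0,v_4].
The 18×12 boundary matrix has rank 12 and Smith normal form diag(1,1,1,1,1,1,1,1,1,1,1,2).

Now H_k = ker ∂_k / im ∂_{k+1}, so:

  H_0: rank C_0 − rank ∂_1 = 7 − 6 = 1, and the invariant factors of ∂_1 are all 1, so H_0 ≅ Z.
  H_1: rank ker ∂_1 − rank ∂_2 = (18 − 6) − 12 = 0, and ∂_2 has invariant factor 2 > 1, so H_1 ≅ Z/2.
  H_2: rank ker ∂_2 − rank ∂_3 = (12 − 12) − 0 = 0, and there is no ∂_3, so H_2 ≅ 0.

As a check, the Euler characteristic is 7 − 18 + 12 = 1, which agrees with 1 − 0 + 0 = 1.
(K is a triangulation of the real projective plane RP^2.)

H_0 ≅ Z,  H_1 ≅ Z/2,  H_2 = 0.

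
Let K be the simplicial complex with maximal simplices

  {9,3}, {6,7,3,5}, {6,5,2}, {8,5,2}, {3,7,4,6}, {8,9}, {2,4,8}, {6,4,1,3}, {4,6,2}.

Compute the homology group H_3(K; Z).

H_3 = 0.

K has 9 vertices, 20 edges, 14 triangles, 3 3-simplices.
rank ∂_3 = 3, rank ∂_4 = 0 ⇒ b_3 = 3 − 3 − 0 = 0. So H_3 = 0.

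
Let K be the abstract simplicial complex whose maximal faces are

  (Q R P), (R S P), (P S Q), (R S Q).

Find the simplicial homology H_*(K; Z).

H_0 = Z,  H_1 = 0,  H_2 = Z.

Take the total order P < Q < R < S on the vertex set. Then K (dimension 2) consists of the simplices:

  0-simplices (4): P, Q, R, S
  1-simplices (6): PQ, PR, PS, QR, QS, RS
  2-simplices (4): PQR, PQS, PRS, QRS

giving chain groups C_0 ≅ Z^4, C_1 ≅ Z^6, C_2 ≅ Z^4.

∂_1: C_1 → C_0 sends each edge [p,q] (with p < q) to q − p.
This gives a 4×6 integer matrix of rank 3; reducing to Smith normal form yields diagonal entries (1,1,1).

The boundary map ∂_2: C_2 → C_1 sends each 2-simplex [p,q,r] to [q,r] − [p,r] + [p,q]. For instance
  ∂PQS = QS − PS + PQ,
  ∂QRS = RS − QS + QR.
The resulting 6×4 matrix has rank 3, and its Smith normal form has invariant factors (1,1,1).

Now H_k = ker ∂_k / im ∂_{k+1}, so:

  H_0: rank C_0 − rank ∂_1 = 4 − 3 = 1, and the invariant factors of ∂_1 are all 1, so H_0 = Z.
  H_1: rank ker ∂_1 − rank ∂_2 = (6 − 3) − 3 = 0, and the invariant factors of ∂_2 are all 1, so H_1 = 0.
  H_2: rank ker ∂_2 − rank ∂_3 = (4 − 3) − 0 = 1, and there is no ∂_3, so H_2 = Z.

As a check, the Euler characteristic is 4 − 6 + 4 = 2, which agrees with 1 − 0 + 1 = 2.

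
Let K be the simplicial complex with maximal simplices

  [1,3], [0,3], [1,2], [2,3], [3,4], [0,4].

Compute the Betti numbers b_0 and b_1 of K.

Fix the vertex order 0 < 1 < 2 < 3 < 4 and write every simplex with vertices in increasing order. Then dim K = 1 and the simplices of K are:

  0-simplices (5): [0], [1], [2], [3], [4]
  1-simplices (6): [0,3], [0,4], [1,2], [1,3], [2,3], [3,4]

Hence C_0 ≅ Z^5, C_1 ≅ Z^6.

The boundary map ∂_1: C_1 → C_0 maps an edge to its endpoints' difference, ∂[p,q] = q − p.
This gives a 5×6 integer matrix of rank 4; reducing to Smith normal form yields diagonal entries (1,1,1,1).

Computing H_k = (kernel of ∂_k) / (image of ∂_{k+1}):

  H_0: rank C_0 − rank ∂_1 = 5 − 4 = 1, and the invariant factors of ∂_1 are all 1, so H_0 ≅ Z.
  H_1: rank ker ∂_1 − rank ∂_2 = (6 − 4) − 0 = 2, and there is no ∂_2, so H_1 ≅ Z^2.

As a check, the Euler characteristic is 5 − 6 = -1, which agrees with 1 − 2 = -1.

Hence the Betti numbers are b_0 = 1, b_1 = 2.

b_0 = 1, b_1 = 2.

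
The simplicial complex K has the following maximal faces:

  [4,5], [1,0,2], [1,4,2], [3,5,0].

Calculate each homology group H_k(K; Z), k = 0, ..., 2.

We work with the vertex ordering 0 < 1 < 2 < 3 < 4 < 5. The simplices of K, each written with vertices in increasing order, are:

  0-simplices (6): [0], [1], [2], [3], [4], [5]
  1-simplices (9): [0,1], [0,2], [0,3], [0,5], [1,2], [1,4], [2,4], [3,5], [4,5]
  2-simplices (3): [0,1,2], [0,3,5], [1,2,4]

so the chain groups are C_0 ≅ Z^6, C_1 ≅ Z^9, C_2 ≅ Z^3.

The boundary map ∂_1: C_1 → C_0 maps an edge to its endpoints' difference, ∂[p,q] = q − p. For instance
  ∂[2,4] = [4] − [2].
The 6×9 boundary matrix has rank 5 and Smith normal form diag(1,1,1,1,1).

∂_2: C_2 → C_1 maps a triangle to the signed sum of its edges. For instance
  ∂[0,1,2] = [1,2] − [0,2] + [0,1],
  ∂[1,2,4] = [2,4] − [1,4] + [1,2].
The 9×3 boundary matrix has rank 3 and Smith normal form diag(1,1,1).

Reading off H_k = ker ∂_k / im ∂_{k+1}:

  H_0: rank C_0 − rank ∂_1 = 6 − 5 = 1, and the invariant factors of ∂_1 are all 1, so H_0 = Z.
  H_1: rank ker ∂_1 − rank ∂_2 = (9 − 5) − 3 = 1, and the invariant factors of ∂_2 are all 1, so H_1 = Z.
  H_2: rank ker ∂_2 − rank ∂_3 = (3 − 3) − 0 = 0, and there is no ∂_3, so H_2 = 0.

As a check, the Euler characteristic is 6 − 9 + 3 = 0, which agrees with 1 − 1 + 0 = 0.

H_0 = Z,  H_1 = Z,  H_2 = 0.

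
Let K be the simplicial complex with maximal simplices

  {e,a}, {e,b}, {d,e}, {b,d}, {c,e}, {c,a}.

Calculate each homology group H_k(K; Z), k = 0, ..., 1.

Take the total order a < b < c < d < e on the vertex set. Then K (dimension 1) consists of the simplices:

  0-simplices (5): a, b, c, d, e
  1-simplices (6): ac, ae, bd, be, ce, de

Hence C_0 ≅ Z^5, C_1 ≅ Z^6.

∂_1: C_1 → C_0 maps an edge to its endpoints' difference, ∂[p,q] = q − p.
The resulting 5×6 matrix has rank 4, and its Smith normal form has invariant factors (1,1,1,1).

Computing H_k = (kernel of ∂_k) / (image of ∂_{k+1}):

  H_0: rank C_0 − rank ∂_1 = 5 − 4 = 1, and the invariant factors of ∂_1 are all 1, so H_0 ≅ Z.
  H_1: rank ker ∂_1 − rank ∂_2 = (6 − 4) − 0 = 2, and there is no ∂_2, so H_1 ≅ Z^2.

(K is a triangulation of a wedge of 2 circles.)

H_0 ≅ Z,  H_1 ≅ Z^2.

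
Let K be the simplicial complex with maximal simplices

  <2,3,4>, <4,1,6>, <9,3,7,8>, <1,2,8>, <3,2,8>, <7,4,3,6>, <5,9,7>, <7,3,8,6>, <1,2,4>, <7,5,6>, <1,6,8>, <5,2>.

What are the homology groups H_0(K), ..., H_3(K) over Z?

K has 9 vertices, 23 edges, 18 triangles, 3 3-simplices.
rank ∂_0 = 0, rank ∂_1 = 8 ⇒ b_0 = 9 − 0 − 8 = 1; all invariant factors of ∂_1 are 1 so no torsion. So H_0 ≅ Z.
rank ∂_1 = 8, rank ∂_2 = 14 ⇒ b_1 = 23 − 8 − 14 = 1; all invariant factors of ∂_2 are 1 so no torsion. So H_1 ≅ Z.
rank ∂_2 = 14, rank ∂_3 = 3 ⇒ b_2 = 18 − 14 − 3 = 1; all invariant factors of ∂_3 are 1 so no torsion. So H_2 ≅ Z.
rank ∂_3 = 3, rank ∂_4 = 0 ⇒ b_3 = 3 − 3 − 0 = 0. So H_3 ≅ 0.

H_0 ≅ Z,  H_1 ≅ Z,  H_2 ≅ Z,  H_3 = 0.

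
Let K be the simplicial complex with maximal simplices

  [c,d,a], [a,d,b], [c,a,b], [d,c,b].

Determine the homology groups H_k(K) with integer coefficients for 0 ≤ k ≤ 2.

H_0 ≅ Z,  H_1 = 0,  H_2 ≅ Z.

We work with the vertex ordering a < b < c < d. The simplices of K, each written with vertices in increasing order, are:

  0-simplices (4): a, b, c, d
  1-simplices (6): ab, ac, ad, bc, bd, cd
  2-simplices (4): abc, abd, acd, bcd

Hence C_0 ≅ Z^4, C_1 ≅ Z^6, C_2 ≅ Z^4.

The boundary map ∂_1: C_1 → C_0 is given by ∂[p,q] = [q] − [p]. For instance
  ∂bc = c − b.
The 4×6 boundary matrix has rank 3 and Smith normal form diag(1,1,1).

Boundary ∂_2: C_2 → C_1 acts by ∂[p,q,r] = [q,r] − [p,r] + [p,q]. For instance
  ∂bcd = cd − bd + bc,
  ∂abc = bc − ac + ab.
This gives a 6×4 integer matrix of rank 3; reducing to Smith normal form yields diagonal entries (1,1,1).

From H_k ≅ ker(∂_k) / im(∂_{k+1}) we obtain:

  H_0: rank C_0 − rank ∂_1 = 4 − 3 = 1, and the invariant factors of ∂_1 are all 1, so H_0 = Z.
  H_1: rank ker ∂_1 − rank ∂_2 = (6 − 3) − 3 = 0, and the invariant factors of ∂_2 are all 1, so H_1 = 0.
  H_2: rank ker ∂_2 − rank ∂_3 = (4 − 3) − 0 = 1, and there is no ∂_3, so H_2 = Z.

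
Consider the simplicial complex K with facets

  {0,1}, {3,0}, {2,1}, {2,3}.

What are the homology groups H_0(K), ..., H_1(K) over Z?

Order the vertices as 0 < 1 < 2 < 3. Listing each simplex with vertices in this order, K has dimension 1 with simplices:

  0-simplices (4): [0], [1], [2], [3]
  1-simplices (4): [0,1], [0,3], [1,2], [2,3]

giving chain groups C_0 ≅ Z^4, C_1 ≅ Z^4.

Boundary ∂_1: C_1 → C_0 maps an edge to its endpoints' difference, ∂[p,q] = q − p. For instance
  ∂[2,3] = [3] − [2].
This gives a 4×4 integer matrix of rank 3; reducing to Smith normal form yields diagonal entries (1,1,1).

Computing H_k = (kernel of ∂_k) / (image of ∂_{k+1}):

  H_0: rank C_0 − rank ∂_1 = 4 − 3 = 1, and the invariant factors of ∂_1 are all 1, so H_0 ≅ Z.
  H_1: rank ker ∂_1 − rank ∂_2 = (4 − 3) − 0 = 1, and there is no ∂_2, so H_1 ≅ Z.

H_0 = Z,  H_1 = Z.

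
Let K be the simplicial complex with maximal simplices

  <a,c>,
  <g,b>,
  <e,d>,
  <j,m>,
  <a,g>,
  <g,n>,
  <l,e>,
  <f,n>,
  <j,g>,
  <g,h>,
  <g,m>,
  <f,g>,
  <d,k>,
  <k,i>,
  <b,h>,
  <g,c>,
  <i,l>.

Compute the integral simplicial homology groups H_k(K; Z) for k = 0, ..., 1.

K has 14 vertices, 17 edges.
rank ∂_0 = 0, rank ∂_1 = 12 ⇒ b_0 = 14 − 0 − 12 = 2; all invariant factors of ∂_1 are 1 so no torsion. So H_0 = Z^2.
rank ∂_1 = 12, rank ∂_2 = 0 ⇒ b_1 = 17 − 12 − 0 = 5. So H_1 = Z^5.

H_0 ≅ Z^2,  H_1 ≅ Z^5.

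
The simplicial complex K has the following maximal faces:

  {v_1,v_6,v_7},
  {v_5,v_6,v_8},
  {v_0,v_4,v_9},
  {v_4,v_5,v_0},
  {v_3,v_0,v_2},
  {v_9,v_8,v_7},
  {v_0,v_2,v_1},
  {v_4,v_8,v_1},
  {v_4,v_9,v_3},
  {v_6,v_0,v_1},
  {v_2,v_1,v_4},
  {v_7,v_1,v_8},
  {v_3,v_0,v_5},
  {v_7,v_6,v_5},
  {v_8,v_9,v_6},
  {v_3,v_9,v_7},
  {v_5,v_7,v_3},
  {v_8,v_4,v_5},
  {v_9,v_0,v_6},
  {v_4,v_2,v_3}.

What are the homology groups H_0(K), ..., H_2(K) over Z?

H_0 ≅ Z,  H_1 ≅ Z ⊕ Z/2,  H_2 = 0.

Take the total order v_0 < v_1 < v_2 < v_3 < v_4 < v_5 < v_6 < v_7 < v_8 < v_9 on the vertex set. Then K (dimension 2) consists of the simplices:

  0-simplices (10): [v_0], [v_1], [v_2], [v_3], [v_4], [v_5], [v_6], [v_7], [v_8], [v_9]
  1-simplices (30): (30 of them)
  2-simplices (20): (20 of them)

so the chain groups are C_0 ≅ Z^10, C_1 ≅ Z^30, C_2 ≅ Z^20.

∂_1: C_1 → C_0 is given by ∂[p,q] = [q] − [p].
This gives a 10×30 integer matrix of rank 9; reducing to Smith normal form yields diagonal entries (1,1,1,1,1,1,1,1,1).

Boundary ∂_2: C_2 → C_1 sends each 2-simplex [p,q,r] to [q,r] − [p,r] + [p,q]. For instance
  ∂[v_3,v_4,v_9] = [v_4,v_9] − [v_3,v_9] + [v_3,v_4],
  ∂[v_5,v_6,v_7] = [v_6,v_7] − [v_5,v_7] + [v_5,v_6].
This gives a 30×20 integer matrix of rank 20; reducing to Smith normal form yields diagonal entries (1,1,1,1,1,1,1,1,1,1,1,1,1,1,1,1,1,1,1,2).

From H_k ≅ ker(∂_k) / im(∂_{k+1}) we obtain:

  H_0: rank C_0 − rank ∂_1 = 10 − 9 = 1, and the invariant factors of ∂_1 are all 1, so H_0 = Z.
  H_1: rank ker ∂_1 − rank ∂_2 = (30 − 9) − 20 = 1, and ∂_2 has invariant factor 2 > 1, so H_1 = Z ⊕ Z/2.
  H_2: rank ker ∂_2 − rank ∂_3 = (20 − 20) − 0 = 0, and there is no ∂_3, so H_2 = 0.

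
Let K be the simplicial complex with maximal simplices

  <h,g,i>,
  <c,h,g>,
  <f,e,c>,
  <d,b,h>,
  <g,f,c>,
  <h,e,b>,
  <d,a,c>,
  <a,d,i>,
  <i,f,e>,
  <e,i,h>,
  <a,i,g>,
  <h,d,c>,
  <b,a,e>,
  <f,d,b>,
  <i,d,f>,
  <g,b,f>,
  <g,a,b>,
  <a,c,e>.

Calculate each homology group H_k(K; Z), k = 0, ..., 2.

H_0 ≅ Z,  H_1 ≅ Z^2,  H_2 ≅ Z.

We work with the vertex ordering a < b < c < d < e < f < g < h < i. The simplices of K, each written with vertices in increasing order, are:

  0-simplices (9): a, b, c, d, e, f, g, h, i
  1-simplices (27): ab, ac, ad, ae, ag, ai, bd, be, bf, bg, bh, cd, ce, cf, cg, ch, df, dh, di, ef, eh, ei, fg, fi, gh, gi, hi
  2-simplices (18): abe, abg, acd, ace, adi, agi, bdf, bdh, beh, bfg, cdh, cef, cfg, cgh, dfi, efi, ehi, ghi

so the chain groups are C_0 ≅ Z^9, C_1 ≅ Z^27, C_2 ≅ Z^18.

∂_1: C_1 → C_0 is given by ∂[p,q] = [q] − [p]. For instance
  ∂gh = h − g.
The resulting 9×27 matrix has rank 8, and its Smith normal form has invariant factors (1,1,1,1,1,1,1,1).

The boundary map ∂_2: C_2 → C_1 acts by ∂[p,q,r] = [q,r] − [p,r] + [p,q]. For instance
  ∂bdh = dh − bh + bd,
  ∂abe = be − ae + ab.
The resulting 27×18 matrix has rank 17, and its Smith normal form has invariant factors (1,1,1,1,1,1,1,1,1,1,1,1,1,1,1,1,1).

Now H_k = ker ∂_k / im ∂_{k+1}, so:

  H_0: rank C_0 − rank ∂_1 = 9 − 8 = 1, and the invariant factors of ∂_1 are all 1, so H_0 ≅ Z.
  H_1: rank ker ∂_1 − rank ∂_2 = (27 − 8) − 17 = 2, and the invariant factors of ∂_2 are all 1, so H_1 ≅ Z^2.
  H_2: rank ker ∂_2 − rank ∂_3 = (18 − 17) − 0 = 1, and there is no ∂_3, so H_2 ≅ Z.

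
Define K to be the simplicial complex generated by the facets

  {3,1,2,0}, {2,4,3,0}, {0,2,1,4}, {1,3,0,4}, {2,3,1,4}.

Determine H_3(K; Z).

Take the total order 0 < 1 < 2 < 3 < 4 on the vertex set. Then K (dimension 3) consists of the simplices:

  0-simplices (5): [0], [1], [2], [3], [4]
  1-simplices (10): [0,1], [0,2], [0,3], [0,4], [1,2], [1,3], [1,4], [2,3], [2,4], [3,4]
  2-simplices (10): [0,1,2], [0,1,3], [0,1,4], [0,2,3], [0,2,4], [0,3,4], [1,2,3], [1,2,4], [1,3,4], [2,3,4]
  3-simplices (5): [0,1,2,3], [0,1,2,4], [0,1,3,4], [0,2,3,4], [1,2,3,4]

giving chain groups C_0 ≅ Z^5, C_1 ≅ Z^10, C_2 ≅ Z^10, C_3 ≅ Z^5.

Boundary ∂_1: C_1 → C_0 sends each edge [p,q] (with p < q) to q − p. For instance
  ∂[1,3] = [3] − [1].
This gives a 5×10 integer matrix of rank 4; reducing to Smith normal form yields diagonal entries (1,1,1,1).

Boundary ∂_2: C_2 → C_1 maps a triangle to the signed sum of its edges. For instance
  ∂[1,2,3] = [2,3] − [1,3] + [1,2],
  ∂[0,3,4] = [3,4] − [0,4] + [0,3].
The 10×10 boundary matrix has rank 6 and Smith normal form diag(1,1,1,1,1,1).

Boundary ∂_3: C_3 → C_2 sends each 3-simplex σ to the alternating sum Σ_i (−1)^i (σ with its i-th vertex removed). For instance
  ∂[0,1,2,3] = [1,2,3] − [0,2,3] + [0,1,3] − [0,1,2],
  ∂[1,2,3,4] = [2,3,4] − [1,3,4] + [1,2,4] − [1,2,3].
The resulting 10×5 matrix has rank 4, and its Smith normal form has invariant factors (1,1,1,1).

From H_k ≅ ker(∂_k) / im(∂_{k+1}) we obtain:

  H_3: rank ker ∂_3 − rank ∂_4 = (5 − 4) − 0 = 1, and there is no ∂_4, so H_3 = Z.

(K is a triangulation of the 3-sphere S^3.)

H_3 ≅ Z.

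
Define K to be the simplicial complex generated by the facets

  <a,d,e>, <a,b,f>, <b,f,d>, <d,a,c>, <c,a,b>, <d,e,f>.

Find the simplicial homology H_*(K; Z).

H_0 = Z,  H_1 = Z,  H_2 = 0.

Take the total order a < b < c < d < e < f on the vertex set. Then K (dimension 2) consists of the simplices:

  0-simplices (6): a, b, c, d, e, f
  1-simplices (12): ab, ac, ad, ae, af, bc, bd, bf, cd, de, df, ef
  2-simplices (6): abc, abf, acd, ade, bdf, def

giving chain groups C_0 ≅ Z^6, C_1 ≅ Z^12, C_2 ≅ Z^6.

Boundary ∂_1: C_1 → C_0 sends each edge [p,q] (with p < q) to q − p.
As a 6×12 matrix over Z this has rank 5, with invariant factors (1,1,1,1,1).

∂_2: C_2 → C_1 sends each 2-simplex [p,q,r] to [q,r] − [p,r] + [p,q]. For instance
  ∂abc = bc − ac + ab,
  ∂acd = cd − ad + ac.
The resulting 12×6 matrix has rank 6, and its Smith normal form has invariant factors (1,1,1,1,1,1).

Reading off H_k = ker ∂_k / im ∂_{k+1}:

  H_0: rank C_0 − rank ∂_1 = 6 − 5 = 1, and the invariant factors of ∂_1 are all 1, so H_0 = Z.
  H_1: rank ker ∂_1 − rank ∂_2 = (12 − 5) − 6 = 1, and the invariant factors of ∂_2 are all 1, so H_1 = Z.
  H_2: rank ker ∂_2 − rank ∂_3 = (6 − 6) − 0 = 0, and there is no ∂_3, so H_2 = 0.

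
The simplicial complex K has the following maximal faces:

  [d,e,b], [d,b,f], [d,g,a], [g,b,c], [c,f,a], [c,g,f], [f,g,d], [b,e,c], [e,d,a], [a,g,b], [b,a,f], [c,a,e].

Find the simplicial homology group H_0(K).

H_0 = Z.

Fix the vertex order a < b < c < d < e < f < g and write every simplex with vertices in increasing order. Then dim K = 2 and the simplices of K are:

  0-simplices (7): a, b, c, d, e, f, g
  1-simplices (18): ab, ac, ad, ae, af, ag, bc, bd, be, bf, bg, ce, cf, cg, de, df, dg, fg
  2-simplices (12): abf, abg, ace, acf, ade, adg, bce, bcg, bde, bdf, cfg, dfg

so the chain groups are C_0 ≅ Z^7, C_1 ≅ Z^18, C_2 ≅ Z^12.

Boundary ∂_1: C_1 → C_0 maps an edge to its endpoints' difference, ∂[p,q] = q − p. For instance
  ∂af = f − a.
The 7×18 boundary matrix has rank 6 and Smith normal form diag(1,1,1,1,1,1).

Boundary ∂_2: C_2 → C_1 sends each 2-simplex [p,q,r] to [q,r] − [p,r] + [p,q]. For instance
  ∂dfg = fg − dg + df,
  ∂bce = ce − be + bc.
The resulting 18×12 matrix has rank 12, and its Smith normal form has invariant factors (1,1,1,1,1,1,1,1,1,1,1,2).

From H_k ≅ ker(∂_k) / im(∂_{k+1}) we obtain:

  H_0: rank C_0 − rank ∂_1 = 7 − 6 = 1, and the invariant factors of ∂_1 are all 1, so H_0 ≅ Z.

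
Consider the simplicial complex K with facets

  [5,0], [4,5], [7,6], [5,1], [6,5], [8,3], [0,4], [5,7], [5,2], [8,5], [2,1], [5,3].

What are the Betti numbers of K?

b_0 = 1, b_1 = 4.

Fix the vertex order 0 < 1 < 2 < 3 < 4 < 5 < 6 < 7 < 8 and write every simplex with vertices in increasing order. Then dim K = 1 and the simplices of K are:

  0-simplices (9): [0], [1], [2], [3], [4], [5], [6], [7], [8]
  1-simplices (12): [0,4], [0,5], [1,2], [1,5], [2,5], [3,5], [3,8], [4,5], [5,6], [5,7], [5,8], [6,7]

Hence C_0 ≅ Z^9, C_1 ≅ Z^12.

Boundary ∂_1: C_1 → C_0 maps an edge to its endpoints' difference, ∂[p,q] = q − p.
As a 9×12 matrix over Z this has rank 8, with invariant factors (1,1,1,1,1,1,1,1).

Computing H_k = (kernel of ∂_k) / (image of ∂_{k+1}):

  H_0: rank C_0 − rank ∂_1 = 9 − 8 = 1, and the invariant factors of ∂_1 are all 1, so H_0 = Z.
  H_1: rank ker ∂_1 − rank ∂_2 = (12 − 8) − 0 = 4, and there is no ∂_2, so H_1 = Z^4.

Hence the Betti numbers are b_0 = 1, b_1 = 4.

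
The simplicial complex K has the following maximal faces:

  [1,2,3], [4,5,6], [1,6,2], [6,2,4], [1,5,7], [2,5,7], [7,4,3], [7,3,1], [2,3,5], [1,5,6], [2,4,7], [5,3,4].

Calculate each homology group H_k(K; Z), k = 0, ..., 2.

H_0 ≅ Z,  H_1 ≅ Z/2,  H_2 = 0.

We work with the vertex ordering 1 < 2 < 3 < 4 < 5 < 6 < 7. The simplices of K, each written with vertices in increasing order, are:

  0-simplices (7): [1], [2], [3], [4], [5], [6], [7]
  1-simplices (18): [1,2], [1,3], [1,5], [1,6], [1,7], [2,3], [2,4], [2,5], [2,6], [2,7], [3,4], [3,5], [3,7], [4,5], [4,6], [4,7], [5,6], [5,7]
  2-simplices (12): [1,2,3], [1,2,6], [1,3,7], [1,5,6], [1,5,7], [2,3,5], [2,4,6], [2,4,7], [2,5,7], [3,4,5], [3,4,7], [4,5,6]

Hence C_0 ≅ Z^7, C_1 ≅ Z^18, C_2 ≅ Z^12.

Boundary ∂_1: C_1 → C_0 sends each edge [p,q] (with p < q) to q − p. For instance
  ∂[4,6] = [6] − [4].
The 7×18 boundary matrix has rank 6 and Smith normal form diag(1,1,1,1,1,1).

Boundary ∂_2: C_2 → C_1 maps a triangle to the signed sum of its edges. For instance
  ∂[2,4,7] = [4,7] − [2,7] + [2,4],
  ∂[2,3,5] = [3,5] − [2,5] + [2,3].
As a 18×12 matrix over Z this has rank 12, with invariant factors (1,1,1,1,1,1,1,1,1,1,1,2).

Reading off H_k = ker ∂_k / im ∂_{k+1}:

  H_0: rank C_0 − rank ∂_1 = 7 − 6 = 1, and the invariant factors of ∂_1 are all 1, so H_0 = Z.
  H_1: rank ker ∂_1 − rank ∂_2 = (18 − 6) − 12 = 0, and ∂_2 has invariant factor 2 > 1, so H_1 = Z/2.
  H_2: rank ker ∂_2 − rank ∂_3 = (12 − 12) − 0 = 0, and there is no ∂_3, so H_2 = 0.

(K is a triangulation of the real projective plane RP^2.)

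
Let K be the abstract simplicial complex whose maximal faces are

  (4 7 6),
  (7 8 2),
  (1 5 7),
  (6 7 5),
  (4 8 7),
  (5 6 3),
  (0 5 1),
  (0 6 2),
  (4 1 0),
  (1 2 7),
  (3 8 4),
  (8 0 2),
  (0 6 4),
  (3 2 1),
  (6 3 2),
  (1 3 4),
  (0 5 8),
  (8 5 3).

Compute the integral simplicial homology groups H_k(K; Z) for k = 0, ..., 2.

Fix the vertex order 0 < 1 < 2 < 3 < 4 < 5 < 6 < 7 < 8 and write every simplex with vertices in increasing order. Then dim K = 2 and the simplices of K are:

  0-simplices (9): [0], [1], [2], [3], [4], [5], [6], [7], [8]
  1-simplices (27): (27 of them)
  2-simplices (18): [0,1,4], [0,1,5], [0,2,6], [0,2,8], [0,4,6], [0,5,8], [1,2,3], [1,2,7], [1,3,4], [1,5,7], [2,3,6], [2,7,8], [3,4,8], [3,5,6], [3,5,8], [4,6,7], [4,7,8], [5,6,7]

so the chain groups are C_0 ≅ Z^9, C_1 ≅ Z^27, C_2 ≅ Z^18.

∂_1: C_1 → C_0 is given by ∂[p,q] = [q] − [p]. For instance
  ∂[1,4] = [4] − [1].
The 9×27 boundary matrix has rank 8 and Smith normal form diag(1,1,1,1,1,1,1,1).

∂_2: C_2 → C_1 sends each 2-simplex [p,q,r] to [q,r] − [p,r] + [p,q]. For instance
  ∂[1,5,7] = [5,7] − [1,7] + [1,5],
  ∂[1,2,3] = [2,3] − [1,3] + [1,2].
This gives a 27×18 integer matrix of rank 17; reducing to Smith normal form yields diagonal entries (1,1,1,1,1,1,1,1,1,1,1,1,1,1,1,1,1).

Reading off H_k = ker ∂_k / im ∂_{k+1}:

  H_0: rank C_0 − rank ∂_1 = 9 − 8 = 1, and the invariant factors of ∂_1 are all 1, so H_0 = Z.
  H_1: rank ker ∂_1 − rank ∂_2 = (27 − 8) − 17 = 2, and the invariant factors of ∂_2 are all 1, so H_1 = Z^2.
  H_2: rank ker ∂_2 − rank ∂_3 = (18 − 17) − 0 = 1, and there is no ∂_3, so H_2 = Z.

(K is a triangulation of the torus T^2.)

H_0 ≅ Z,  H_1 ≅ Z^2,  H_2 ≅ Z.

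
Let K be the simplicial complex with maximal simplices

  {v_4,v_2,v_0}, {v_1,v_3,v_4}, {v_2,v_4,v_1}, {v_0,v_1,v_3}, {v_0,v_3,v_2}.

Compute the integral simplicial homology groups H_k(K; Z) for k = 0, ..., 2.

H_0 = Z,  H_1 = Z,  H_2 = 0.

We work with the vertex ordering v_0 < v_1 < v_2 < v_3 < v_4. The simplices of K, each written with vertices in increasing order, are:

  0-simplices (5): [v_0], [v_1], [v_2], [v_3], [v_4]
  1-simplices (10): [v_0,v_1], [v_0,v_2], [v_0,v_3], [v_0,v_4], [v_1,v_2], [v_1,v_3], [v_1,v_4], [v_2,v_3], [v_2,v_4], [v_3,v_4]
  2-simplices (5): [v_0,v_1,v_3], [v_0,v_2,v_3], [v_0,v_2,v_4], [v_1,v_2,v_4], [v_1,v_3,v_4]

Hence C_0 ≅ Z^5, C_1 ≅ Z^10, C_2 ≅ Z^5.

The boundary map ∂_1: C_1 → C_0 maps an edge to its endpoints' difference, ∂[p,q] = q − p. For instance
  ∂[v_2,v_4] = [v_4] − [v_2].
As a 5×10 matrix over Z this has rank 4, with invariant factors (1,1,1,1).

The boundary map ∂_2: C_2 → C_1 sends each 2-simplex [p,q,r] to [q,r] − [p,r] + [p,q]. For instance
  ∂[v_1,v_3,v_4] = [v_3,v_4] − [v_1,v_4] + [v_1,v_3],
  ∂[v_1,v_2,v_4] = [v_2,v_4] − [v_1,v_4] + [v_1,v_2].
The resulting 10×5 matrix has rank 5, and its Smith normal form has invariant factors (1,1,1,1,1).

Reading off H_k = ker ∂_k / im ∂_{k+1}:

  H_0: rank C_0 − rank ∂_1 = 5 − 4 = 1, and the invariant factors of ∂_1 are all 1, so H_0 = Z.
  H_1: rank ker ∂_1 − rank ∂_2 = (10 − 4) − 5 = 1, and the invariant factors of ∂_2 are all 1, so H_1 = Z.
  H_2: rank ker ∂_2 − rank ∂_3 = (5 − 5) − 0 = 0, and there is no ∂_3, so H_2 = 0.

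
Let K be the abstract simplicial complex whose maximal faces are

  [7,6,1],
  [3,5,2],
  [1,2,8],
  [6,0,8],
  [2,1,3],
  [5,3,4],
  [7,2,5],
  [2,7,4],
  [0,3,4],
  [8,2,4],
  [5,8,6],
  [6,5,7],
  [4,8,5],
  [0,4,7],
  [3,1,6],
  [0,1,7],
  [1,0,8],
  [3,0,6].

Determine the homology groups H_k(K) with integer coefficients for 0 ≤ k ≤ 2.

Fix the vertex order 0 < 1 < 2 < 3 < 4 < 5 < 6 < 7 < 8 and write every simplex with vertices in increasing order. Then dim K = 2 and the simplices of K are:

  0-simplices (9): [0], [1], [2], [3], [4], [5], [6], [7], [8]
  1-simplices (27): (27 of them)
  2-simplices (18): [0,1,7], [0,1,8], [0,3,4], [0,3,6], [0,4,7], [0,6,8], [1,2,3], [1,2,8], [1,3,6], [1,6,7], [2,3,5], [2,4,7], [2,4,8], [2,5,7], [3,4,5], [4,5,8], [5,6,7], [5,6,8]

giving chain groups C_0 ≅ Z^9, C_1 ≅ Z^27, C_2 ≅ Z^18.

∂_1: C_1 → C_0 sends each edge [p,q] (with p < q) to q − p. For instance
  ∂[2,4] = [4] − [2].
As a 9×27 matrix over Z this has rank 8, with invariant factors (1,1,1,1,1,1,1,1).

∂_2: C_2 → C_1 sends each 2-simplex [p,q,r] to [q,r] − [p,r] + [p,q]. For instance
  ∂[0,4,7] = [4,7] − [0,7] + [0,4],
  ∂[1,3,6] = [3,6] − [1,6] + [1,3].
The 27×18 boundary matrix has rank 18 and Smith normal form diag(1,1,1,1,1,1,1,1,1,1,1,1,1,1,1,1,1,2).

Computing H_k = (kernel of ∂_k) / (image of ∂_{k+1}):

  H_0: rank C_0 − rank ∂_1 = 9 − 8 = 1, and the invariant factors of ∂_1 are all 1, so H_0 ≅ Z.
  H_1: rank ker ∂_1 − rank ∂_2 = (27 − 8) − 18 = 1, and ∂_2 has invariant factor 2 > 1, so H_1 ≅ Z ⊕ Z/2Z.
  H_2: rank ker ∂_2 − rank ∂_3 = (18 − 18) − 0 = 0, and there is no ∂_3, so H_2 ≅ 0.

As a check, the Euler characteristic is 9 − 27 + 18 = 0, which agrees with 1 − 1 + 0 = 0.

H_0 ≅ Z,  H_1 ≅ Z ⊕ Z/2Z,  H_2 = 0.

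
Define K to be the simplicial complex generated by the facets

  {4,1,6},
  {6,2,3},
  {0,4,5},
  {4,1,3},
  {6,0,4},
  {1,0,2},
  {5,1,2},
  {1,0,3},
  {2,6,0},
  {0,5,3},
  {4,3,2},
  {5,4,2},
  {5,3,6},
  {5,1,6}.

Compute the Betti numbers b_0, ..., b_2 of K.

We work with the vertex ordering 0 < 1 < 2 < 3 < 4 < 5 < 6. The simplices of K, each written with vertices in increasing order, are:

  0-simplices (7): [0], [1], [2], [3], [4], [5], [6]
  1-simplices (21): [0,1], [0,2], [0,3], [0,4], [0,5], [0,6], [1,2], [1,3], [1,4], [1,5], [1,6], [2,3], [2,4], [2,5], [2,6], [3,4], [3,5], [3,6], [4,5], [4,6], [5,6]
  2-simplices (14): [0,1,2], [0,1,3], [0,2,6], [0,3,5], [0,4,5], [0,4,6], [1,2,5], [1,3,4], [1,4,6], [1,5,6], [2,3,4], [2,3,6], [2,4,5], [3,5,6]

so the chain groups are C_0 ≅ Z^7, C_1 ≅ Z^21, C_2 ≅ Z^14.

The boundary map ∂_1: C_1 → C_0 is given by ∂[p,q] = [q] − [p]. For instance
  ∂[0,5] = [5] − [0].
This gives a 7×21 integer matrix of rank 6; reducing to Smith normal form yields diagonal entries (1,1,1,1,1,1).

Boundary ∂_2: C_2 → C_1 sends each 2-simplex [p,q,r] to [q,r] − [p,r] + [p,q]. For instance
  ∂[0,1,2] = [1,2] − [0,2] + [0,1],
  ∂[2,4,5] = [4,5] − [2,5] + [2,4].
The resulting 21×14 matrix has rank 13, and its Smith normal form has invariant factors (1,1,1,1,1,1,1,1,1,1,1,1,1).

Reading off H_k = ker ∂_k / im ∂_{k+1}:

  H_0: rank C_0 − rank ∂_1 = 7 − 6 = 1, and the invariant factors of ∂_1 are all 1, so H_0 ≅ Z.
  H_1: rank ker ∂_1 − rank ∂_2 = (21 − 6) − 13 = 2, and the invariant factors of ∂_2 are all 1, so H_1 ≅ Z^2.
  H_2: rank ker ∂_2 − rank ∂_3 = (14 − 13) − 0 = 1, and there is no ∂_3, so H_2 ≅ Z.

Hence the Betti numbers are b_0 = 1, b_1 = 2, b_2 = 1.

b_0 = 1, b_1 = 2, b_2 = 1.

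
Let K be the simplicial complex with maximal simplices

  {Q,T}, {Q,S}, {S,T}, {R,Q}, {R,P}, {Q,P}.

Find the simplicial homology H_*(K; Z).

H_0 ≅ Z,  H_1 ≅ Z^2.

Fix the vertex order P < Q < R < S < T and write every simplex with vertices in increasing order. Then dim K = 1 and the simplices of K are:

  0-simplices (5): P, Q, R, S, T
  1-simplices (6): PQ, PR, QR, QS, QT, ST

so the chain groups are C_0 ≅ Z^5, C_1 ≅ Z^6.

Boundary ∂_1: C_1 → C_0 is given by ∂[p,q] = [q] − [p]. For instance
  ∂QR = R − Q.
This gives a 5×6 integer matrix of rank 4; reducing to Smith normal form yields diagonal entries (1,1,1,1).

Now H_k = ker ∂_k / im ∂_{k+1}, so:

  H_0: rank C_0 − rank ∂_1 = 5 − 4 = 1, and the invariant factors of ∂_1 are all 1, so H_0 = Z.
  H_1: rank ker ∂_1 − rank ∂_2 = (6 − 4) − 0 = 2, and there is no ∂_2, so H_1 = Z^2.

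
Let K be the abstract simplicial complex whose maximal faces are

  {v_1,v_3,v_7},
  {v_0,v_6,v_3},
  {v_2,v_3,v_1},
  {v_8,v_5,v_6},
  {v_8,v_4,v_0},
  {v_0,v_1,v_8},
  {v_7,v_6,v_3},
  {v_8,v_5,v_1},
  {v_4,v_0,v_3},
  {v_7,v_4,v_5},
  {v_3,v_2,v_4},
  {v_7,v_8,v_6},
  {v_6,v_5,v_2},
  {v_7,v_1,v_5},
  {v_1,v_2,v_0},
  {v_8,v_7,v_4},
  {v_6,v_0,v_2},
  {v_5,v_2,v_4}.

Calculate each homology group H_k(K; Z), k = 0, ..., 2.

Take the total order v_0 < v_1 < v_2 < v_3 < v_4 < v_5 < v_6 < v_7 < v_8 on the vertex set. Then K (dimension 2) consists of the simplices:

  0-simplices (9): [v_0], [v_1], [v_2], [v_3], [v_4], [v_5], [v_6], [v_7], [v_8]
  1-simplices (27): (27 of them)
  2-simplices (18): (18 of them)

so the chain groups are C_0 ≅ Z^9, C_1 ≅ Z^27, C_2 ≅ Z^18.

∂_1: C_1 → C_0 maps an edge to its endpoints' difference, ∂[p,q] = q − p. For instance
  ∂[v_2,v_5] = [v_5] − [v_2].
The resulting 9×27 matrix has rank 8, and its Smith normal form has invariant factors (1,1,1,1,1,1,1,1).

Boundary ∂_2: C_2 → C_1 sends each 2-simplex [p,q,r] to [q,r] − [p,r] + [p,q]. For instance
  ∂[v_2,v_4,v_5] = [v_4,v_5] − [v_2,v_5] + [v_2,v_4],
  ∂[v_1,v_5,v_7] = [v_5,v_7] − [v_1,v_7] + [v_1,v_5].
As a 27×18 matrix over Z this has rank 18, with invariant factors (1,1,1,1,1,1,1,1,1,1,1,1,1,1,1,1,1,2).

Now H_k = ker ∂_k / im ∂_{k+1}, so:

  H_0: rank C_0 − rank ∂_1 = 9 − 8 = 1, and the invariant factors of ∂_1 are all 1, so H_0 = Z.
  H_1: rank ker ∂_1 − rank ∂_2 = (27 − 8) − 18 = 1, and ∂_2 has invariant factor 2 > 1, so H_1 = Z × Z/2.
  H_2: rank ker ∂_2 − rank ∂_3 = (18 − 18) − 0 = 0, and there is no ∂_3, so H_2 = 0.

H_0 ≅ Z,  H_1 ≅ Z × Z/2,  H_2 = 0.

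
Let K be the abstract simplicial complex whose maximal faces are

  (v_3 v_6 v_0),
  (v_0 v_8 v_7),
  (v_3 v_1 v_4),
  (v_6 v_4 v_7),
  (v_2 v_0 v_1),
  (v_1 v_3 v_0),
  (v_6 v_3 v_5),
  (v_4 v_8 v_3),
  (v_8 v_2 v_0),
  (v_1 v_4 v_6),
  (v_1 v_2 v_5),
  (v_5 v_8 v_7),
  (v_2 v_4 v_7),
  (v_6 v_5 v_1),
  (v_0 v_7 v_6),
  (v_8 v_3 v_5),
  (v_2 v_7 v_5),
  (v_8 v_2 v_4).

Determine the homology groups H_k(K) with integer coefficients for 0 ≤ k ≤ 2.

H_0 ≅ Z,  H_1 ≅ Z ⊕ Z_2,  H_2 = 0.

Order the vertices as v_0 < v_1 < v_2 < v_3 < v_4 < v_5 < v_6 < v_7 < v_8. Listing each simplex with vertices in this order, K has dimension 2 with simplices:

  0-simplices (9): [v_0], [v_1], [v_2], [v_3], [v_4], [v_5], [v_6], [v_7], [v_8]
  1-simplices (27): (27 of them)
  2-simplices (18): (18 of them)

Hence C_0 ≅ Z^9, C_1 ≅ Z^27, C_2 ≅ Z^18.

Boundary ∂_1: C_1 → C_0 sends each edge [p,q] (with p < q) to q − p. For instance
  ∂[v_3,v_6] = [v_6] − [v_3].
The 9×27 boundary matrix has rank 8 and Smith normal form diag(1,1,1,1,1,1,1,1).

Boundary ∂_2: C_2 → C_1 maps a triangle to the signed sum of its edges. For instance
  ∂[v_0,v_2,v_8] = [v_2,v_8] − [v_0,v_8] + [v_0,v_2],
  ∂[v_3,v_5,v_8] = [v_5,v_8] − [v_3,v_8] + [v_3,v_5].
The 27×18 boundary matrix has rank 18 and Smith normal form diag(1,1,1,1,1,1,1,1,1,1,1,1,1,1,1,1,1,2).

Now H_k = ker ∂_k / im ∂_{k+1}, so:

  H_0: rank C_0 − rank ∂_1 = 9 − 8 = 1, and the invariant factors of ∂_1 are all 1, so H_0 = Z.
  H_1: rank ker ∂_1 − rank ∂_2 = (27 − 8) − 18 = 1, and ∂_2 has invariant factor 2 > 1, so H_1 = Z ⊕ Z_2.
  H_2: rank ker ∂_2 − rank ∂_3 = (18 − 18) − 0 = 0, and there is no ∂_3, so H_2 = 0.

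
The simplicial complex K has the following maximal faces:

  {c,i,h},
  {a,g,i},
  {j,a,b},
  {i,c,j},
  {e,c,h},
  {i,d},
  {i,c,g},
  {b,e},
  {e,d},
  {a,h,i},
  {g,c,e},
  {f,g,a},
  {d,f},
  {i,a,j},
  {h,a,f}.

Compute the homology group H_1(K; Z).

Take the total order a < b < c < d < e < f < g < h < i < j on the vertex set. Then K (dimension 2) consists of the simplices:

  0-simplices (10): a, b, c, d, e, f, g, h, i, j
  1-simplices (23): ab, af, ag, ah, ai, aj, be, bj, ce, cg, ch, ci, cj, de, df, di, eg, eh, fg, fh, gi, hi, ij
  2-simplices (11): abj, afg, afh, agi, ahi, aij, ceg, ceh, cgi, chi, cij

so the chain groups are C_0 ≅ Z^10, C_1 ≅ Z^23, C_2 ≅ Z^11.

Boundary ∂_1: C_1 → C_0 is given by ∂[p,q] = [q] − [p].
This gives a 10×23 integer matrix of rank 9; reducing to Smith normal form yields diagonal entries (1,1,1,1,1,1,1,1,1).

Boundary ∂_2: C_2 → C_1 acts by ∂[p,q,r] = [q,r] − [p,r] + [p,q]. For instance
  ∂ceg = eg − cg + ce,
  ∂aij = ij − aj + ai.
As a 23×11 matrix over Z this has rank 11, with invariant factors (1,1,1,1,1,1,1,1,1,1,1).

Computing H_k = (kernel of ∂_k) / (image of ∂_{k+1}):

  H_1: rank ker ∂_1 − rank ∂_2 = (23 − 9) − 11 = 3, and the invariant factors of ∂_2 are all 1, so H_1 = Z^3.

H_1 = Z^3.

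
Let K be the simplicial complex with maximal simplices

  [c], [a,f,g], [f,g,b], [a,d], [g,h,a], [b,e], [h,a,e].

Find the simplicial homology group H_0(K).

H_0 ≅ Z^2.

Fix the vertex order a < b < c < d < e < f < g < h and write every simplex with vertices in increasing order. Then dim K = 2 and the simplices of K are:

  0-simplices (8): a, b, c, d, e, f, g, h
  1-simplices (11): ad, ae, af, ag, ah, be, bf, bg, eh, fg, gh
  2-simplices (4): aeh, afg, agh, bfg

Hence C_0 ≅ Z^8, C_1 ≅ Z^11, C_2 ≅ Z^4.

∂_1: C_1 → C_0 maps an edge to its endpoints' difference, ∂[p,q] = q − p.
As a 8×11 matrix over Z this has rank 6, with invariant factors (1,1,1,1,1,1).

∂_2: C_2 → C_1 sends each 2-simplex [p,q,r] to [q,r] − [p,r] + [p,q]. For instance
  ∂agh = gh − ah + ag,
  ∂bfg = fg − bg + bf.
The resulting 11×4 matrix has rank 4, and its Smith normal form has invariant factors (1,1,1,1).

Now H_k = ker ∂_k / im ∂_{k+1}, so:

  H_0: rank C_0 − rank ∂_1 = 8 − 6 = 2, and the invariant factors of ∂_1 are all 1, so H_0 = Z^2.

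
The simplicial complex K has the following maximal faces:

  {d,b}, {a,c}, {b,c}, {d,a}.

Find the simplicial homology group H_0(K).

H_0 = Z.

Fix the vertex order a < b < c < d and write every simplex with vertices in increasing order. Then dim K = 1 and the simplices of K are:

  0-simplices (4): a, b, c, d
  1-simplices (4): ac, ad, bc, bd

Hence C_0 ≅ Z^4, C_1 ≅ Z^4.

Boundary ∂_1: C_1 → C_0 maps an edge to its endpoints' difference, ∂[p,q] = q − p. For instance
  ∂ad = d − a.
As a 4×4 matrix over Z this has rank 3, with invariant factors (1,1,1).

Computing H_k = (kernel of ∂_k) / (image of ∂_{k+1}):

  H_0: rank C_0 − rank ∂_1 = 4 − 3 = 1, and the invariant factors of ∂_1 are all 1, so H_0 = Z.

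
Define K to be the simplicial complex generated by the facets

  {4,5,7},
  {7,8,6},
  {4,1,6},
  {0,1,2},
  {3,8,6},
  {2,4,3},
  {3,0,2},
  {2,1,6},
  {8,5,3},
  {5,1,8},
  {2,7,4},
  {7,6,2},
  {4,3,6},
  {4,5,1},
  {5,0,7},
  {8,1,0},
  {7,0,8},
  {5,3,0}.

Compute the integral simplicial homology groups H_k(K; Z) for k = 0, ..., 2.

H_0 ≅ Z,  H_1 ≅ Z ⊕ Z/2,  H_2 = 0.

Order the vertices as 0 < 1 < 2 < 3 < 4 < 5 < 6 < 7 < 8. Listing each simplex with vertices in this order, K has dimension 2 with simplices:

  0-simplices (9): [0], [1], [2], [3], [4], [5], [6], [7], [8]
  1-simplices (27): (27 of them)
  2-simplices (18): [0,1,2], [0,1,8], [0,2,3], [0,3,5], [0,5,7], [0,7,8], [1,2,6], [1,4,5], [1,4,6], [1,5,8], [2,3,4], [2,4,7], [2,6,7], [3,4,6], [3,5,8], [3,6,8], [4,5,7], [6,7,8]

giving chain groups C_0 ≅ Z^9, C_1 ≅ Z^27, C_2 ≅ Z^18.

∂_1: C_1 → C_0 maps an edge to its endpoints' difference, ∂[p,q] = q − p. For instance
  ∂[3,8] = [8] − [3].
The resulting 9×27 matrix has rank 8, and its Smith normal form has invariant factors (1,1,1,1,1,1,1,1).

Boundary ∂_2: C_2 → C_1 acts by ∂[p,q,r] = [q,r] − [p,r] + [p,q]. For instance
  ∂[1,4,6] = [4,6] − [1,6] + [1,4],
  ∂[1,4,5] = [4,5] − [1,5] + [1,4].
The 27×18 boundary matrix has rank 18 and Smith normal form diag(1,1,1,1,1,1,1,1,1,1,1,1,1,1,1,1,1,2).

Computing H_k = (kernel of ∂_k) / (image of ∂_{k+1}):

  H_0: rank C_0 − rank ∂_1 = 9 − 8 = 1, and the invariant factors of ∂_1 are all 1, so H_0 ≅ Z.
  H_1: rank ker ∂_1 − rank ∂_2 = (27 − 8) − 18 = 1, and ∂_2 has invariant factor 2 > 1, so H_1 ≅ Z ⊕ Z/2.
  H_2: rank ker ∂_2 − rank ∂_3 = (18 − 18) − 0 = 0, and there is no ∂_3, so H_2 ≅ 0.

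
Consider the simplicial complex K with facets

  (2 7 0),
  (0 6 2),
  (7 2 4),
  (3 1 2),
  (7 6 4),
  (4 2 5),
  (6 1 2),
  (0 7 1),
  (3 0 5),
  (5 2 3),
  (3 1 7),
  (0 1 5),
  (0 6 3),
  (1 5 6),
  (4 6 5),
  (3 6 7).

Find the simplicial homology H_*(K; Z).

Order the vertices as 0 < 1 < 2 < 3 < 4 < 5 < 6 < 7. Listing each simplex with vertices in this order, K has dimension 2 with simplices:

  0-simplices (8): [0], [1], [2], [3], [4], [5], [6], [7]
  1-simplices (24): (24 of them)
  2-simplices (16): [0,1,5], [0,1,7], [0,2,6], [0,2,7], [0,3,5], [0,3,6], [1,2,3], [1,2,6], [1,3,7], [1,5,6], [2,3,5], [2,4,5], [2,4,7], [3,6,7], [4,5,6], [4,6,7]

so the chain groups are C_0 ≅ Z^8, C_1 ≅ Z^24, C_2 ≅ Z^16.

The boundary map ∂_1: C_1 → C_0 is given by ∂[p,q] = [q] − [p]. For instance
  ∂[6,7] = [7] − [6].
The 8×24 boundary matrix has rank 7 and Smith normal form diag(1,1,1,1,1,1,1).

Boundary ∂_2: C_2 → C_1 acts by ∂[p,q,r] = [q,r] − [p,r] + [p,q]. For instance
  ∂[1,2,3] = [2,3] − [1,3] + [1,2],
  ∂[1,3,7] = [3,7] − [1,7] + [1,3].
The 24×16 boundary matrix has rank 15 and Smith normal form diag(1,1,1,1,1,1,1,1,1,1,1,1,1,1,1).

Reading off H_k = ker ∂_k / im ∂_{k+1}:

  H_0: rank C_0 − rank ∂_1 = 8 − 7 = 1, and the invariant factors of ∂_1 are all 1, so H_0 = Z.
  H_1: rank ker ∂_1 − rank ∂_2 = (24 − 7) − 15 = 2, and the invariant factors of ∂_2 are all 1, so H_1 = Z^2.
  H_2: rank ker ∂_2 − rank ∂_3 = (16 − 15) − 0 = 1, and there is no ∂_3, so H_2 = Z.

As a check, the Euler characteristic is 8 − 24 + 16 = 0, which agrees with 1 − 2 + 1 = 0.

H_0 = Z,  H_1 = Z^2,  H_2 = Z.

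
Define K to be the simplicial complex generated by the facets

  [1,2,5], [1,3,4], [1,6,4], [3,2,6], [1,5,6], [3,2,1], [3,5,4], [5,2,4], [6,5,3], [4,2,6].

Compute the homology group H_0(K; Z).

H_0 = Z.

Order the vertices as 1 < 2 < 3 < 4 < 5 < 6. Listing each simplex with vertices in this order, K has dimension 2 with simplices:

  0-simplices (6): [1], [2], [3], [4], [5], [6]
  1-simplices (15): [1,2], [1,3], [1,4], [1,5], [1,6], [2,3], [2,4], [2,5], [2,6], [3,4], [3,5], [3,6], [4,5], [4,6], [5,6]
  2-simplices (10): [1,2,3], [1,2,5], [1,3,4], [1,4,6], [1,5,6], [2,3,6], [2,4,5], [2,4,6], [3,4,5], [3,5,6]

so the chain groups are C_0 ≅ Z^6, C_1 ≅ Z^15, C_2 ≅ Z^10.

Boundary ∂_1: C_1 → C_0 sends each edge [p,q] (with p < q) to q − p. For instance
  ∂[4,5] = [5] − [4].
This gives a 6×15 integer matrix of rank 5; reducing to Smith normal form yields diagonal entries (1,1,1,1,1).

The boundary map ∂_2: C_2 → C_1 sends each 2-simplex [p,q,r] to [q,r] − [p,r] + [p,q]. For instance
  ∂[3,5,6] = [5,6] − [3,6] + [3,5],
  ∂[2,3,6] = [3,6] − [2,6] + [2,3].
As a 15×10 matrix over Z this has rank 10, with invariant factors (1,1,1,1,1,1,1,1,1,2).

Now H_k = ker ∂_k / im ∂_{k+1}, so:

  H_0: rank C_0 − rank ∂_1 = 6 − 5 = 1, and the invariant factors of ∂_1 are all 1, so H_0 = Z.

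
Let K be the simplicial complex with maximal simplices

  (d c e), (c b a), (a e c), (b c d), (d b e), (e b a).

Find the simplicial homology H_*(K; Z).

Fix the vertex order a < b < c < d < e and write every simplex with vertices in increasing order. Then dim K = 2 and the simplices of K are:

  0-simplices (5): a, b, c, d, e
  1-simplices (9): ab, ac, ae, bc, bd, be, cd, ce, de
  2-simplices (6): abc, abe, ace, bcd, bde, cde

Hence C_0 ≅ Z^5, C_1 ≅ Z^9, C_2 ≅ Z^6.

The boundary map ∂_1: C_1 → C_0 sends each edge [p,q] (with p < q) to q − p. For instance
  ∂ce = e − c.
This gives a 5×9 integer matrix of rank 4; reducing to Smith normal form yields diagonal entries (1,1,1,1).

The boundary map ∂_2: C_2 → C_1 sends each 2-simplex [p,q,r] to [q,r] − [p,r] + [p,q]. For instance
  ∂abc = bc − ac + ab,
  ∂abe = be − ae + ab.
The resulting 9×6 matrix has rank 5, and its Smith normal form has invariant factors (1,1,1,1,1).

From H_k ≅ ker(∂_k) / im(∂_{k+1}) we obtain:

  H_0: rank C_0 − rank ∂_1 = 5 − 4 = 1, and the invariant factors of ∂_1 are all 1, so H_0 = Z.
  H_1: rank ker ∂_1 − rank ∂_2 = (9 − 4) − 5 = 0, and the invariant factors of ∂_2 are all 1, so H_1 = 0.
  H_2: rank ker ∂_2 − rank ∂_3 = (6 − 5) − 0 = 1, and there is no ∂_3, so H_2 = Z.

H_0 ≅ Z,  H_1 = 0,  H_2 ≅ Z.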